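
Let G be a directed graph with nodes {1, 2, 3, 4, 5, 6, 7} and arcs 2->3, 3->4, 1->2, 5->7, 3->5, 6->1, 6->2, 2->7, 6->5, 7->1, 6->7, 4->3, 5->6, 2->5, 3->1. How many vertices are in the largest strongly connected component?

7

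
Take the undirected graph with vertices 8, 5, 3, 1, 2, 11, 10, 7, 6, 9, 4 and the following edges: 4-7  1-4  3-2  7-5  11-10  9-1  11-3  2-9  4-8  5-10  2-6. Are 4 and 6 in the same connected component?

From 4 we can reach 1, 2, 3, 4, 5, 6, 7, 8, 9, 10, 11, which includes 6.

Yes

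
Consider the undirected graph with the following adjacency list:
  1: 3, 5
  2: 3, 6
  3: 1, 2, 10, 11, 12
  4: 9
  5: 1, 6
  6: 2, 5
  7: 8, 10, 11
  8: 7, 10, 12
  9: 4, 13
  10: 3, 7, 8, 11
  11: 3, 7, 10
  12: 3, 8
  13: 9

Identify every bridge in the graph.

13-9, 4-9

The edges on the cycle 3-1-5-6-2-3 are not bridges since each lies on that cycle.
But removing 4-9 disconnects 4 from 9; removing 9-13 disconnects 9 from 13 — these are bridges.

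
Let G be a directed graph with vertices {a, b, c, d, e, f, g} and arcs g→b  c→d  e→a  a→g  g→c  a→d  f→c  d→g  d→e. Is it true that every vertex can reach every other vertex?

There is no directed path from g to f, so the graph is not strongly connected.

No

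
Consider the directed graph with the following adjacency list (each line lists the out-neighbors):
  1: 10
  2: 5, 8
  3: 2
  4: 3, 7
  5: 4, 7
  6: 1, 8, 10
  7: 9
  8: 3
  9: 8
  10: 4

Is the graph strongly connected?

No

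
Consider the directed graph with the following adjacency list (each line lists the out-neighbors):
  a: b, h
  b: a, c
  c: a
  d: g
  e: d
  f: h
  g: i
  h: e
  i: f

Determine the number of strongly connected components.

2

{d, e, f, g, h, i} are all mutually reachable — one SCC of size 6.
{a, b, c} are all mutually reachable — one SCC of size 3.
That gives 2 strongly connected components.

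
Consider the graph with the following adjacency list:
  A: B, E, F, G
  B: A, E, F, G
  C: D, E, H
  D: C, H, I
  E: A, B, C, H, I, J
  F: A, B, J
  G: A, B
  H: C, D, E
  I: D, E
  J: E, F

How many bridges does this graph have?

0

The edges on the cycle E-J-F-A-E are not bridges since each lies on that cycle.
Every edge lies on some cycle, so there are no bridges.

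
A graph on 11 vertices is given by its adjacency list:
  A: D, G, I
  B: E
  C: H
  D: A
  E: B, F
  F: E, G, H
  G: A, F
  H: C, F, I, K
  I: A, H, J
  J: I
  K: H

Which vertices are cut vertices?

A, E, F, H, I

Removing A increases the component count from 1 to 2, so A is a cut vertex.
Removing E increases the component count from 1 to 2, so E is a cut vertex.
Removing F increases the component count from 1 to 2, so F is a cut vertex.
Likewise H, I are cut vertices.
By contrast removing G leaves 1 component; it is not a cut vertex. No other vertex is a cut vertex either.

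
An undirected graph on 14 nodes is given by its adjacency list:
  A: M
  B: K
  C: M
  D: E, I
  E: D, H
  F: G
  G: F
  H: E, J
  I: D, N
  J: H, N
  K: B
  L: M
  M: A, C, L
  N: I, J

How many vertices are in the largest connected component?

Starting from F we can reach F, G. That is one component of size 2.
Starting from B we can reach B, K. That is one component of size 2.
Starting from A we can reach A, C, L, M. That is one component of size 4.
Starting from D we can reach D, E, H, I, J, N. That is one component of size 6.
The largest has 6 vertices.

6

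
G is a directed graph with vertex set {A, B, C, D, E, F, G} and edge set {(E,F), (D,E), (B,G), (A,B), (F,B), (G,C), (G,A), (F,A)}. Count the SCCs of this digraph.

{A, B, G} are all mutually reachable — one SCC of size 3.
{D} is an SCC by itself.
{F} is an SCC by itself.
{E} is an SCC by itself.
{C} is an SCC by itself.
That gives 5 strongly connected components.

5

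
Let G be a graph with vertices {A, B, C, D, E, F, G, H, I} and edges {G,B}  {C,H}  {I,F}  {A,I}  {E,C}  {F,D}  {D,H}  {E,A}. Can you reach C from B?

No

The component containing B is {B, G}, and C is not in it.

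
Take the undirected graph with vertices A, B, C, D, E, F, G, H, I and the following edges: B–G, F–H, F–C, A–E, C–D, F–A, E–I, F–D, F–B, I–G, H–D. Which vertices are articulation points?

Removing F increases the component count from 1 to 2, so F is a cut vertex.
By contrast removing G leaves 1 component; it is not a cut vertex. No other vertex is a cut vertex either.

F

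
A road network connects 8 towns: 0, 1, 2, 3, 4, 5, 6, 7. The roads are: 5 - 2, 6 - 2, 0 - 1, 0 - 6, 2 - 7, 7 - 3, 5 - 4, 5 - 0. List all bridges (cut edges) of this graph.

0-1, 2-7, 3-7, 4-5

The edges on the cycle 5-0-6-2-5 are not bridges since each lies on that cycle.
But removing 2 - 7 disconnects 2 from 7; removing 0 - 1 disconnects 0 from 1; removing 5 - 4 disconnects 5 from 4; removing 7 - 3 disconnects 7 from 3 — these are bridges.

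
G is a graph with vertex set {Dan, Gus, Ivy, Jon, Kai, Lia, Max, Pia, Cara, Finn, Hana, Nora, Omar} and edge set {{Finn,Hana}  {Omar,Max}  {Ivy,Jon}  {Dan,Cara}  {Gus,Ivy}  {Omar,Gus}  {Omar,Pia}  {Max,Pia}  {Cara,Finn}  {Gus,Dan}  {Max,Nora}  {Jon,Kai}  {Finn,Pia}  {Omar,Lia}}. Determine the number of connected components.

1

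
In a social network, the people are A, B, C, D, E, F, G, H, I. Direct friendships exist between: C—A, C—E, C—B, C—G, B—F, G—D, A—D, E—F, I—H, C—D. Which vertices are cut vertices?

C

Removing C increases the component count from 2 to 3, so C is a cut vertex.
By contrast removing F leaves 2 components; it is not a cut vertex. No other vertex is a cut vertex either.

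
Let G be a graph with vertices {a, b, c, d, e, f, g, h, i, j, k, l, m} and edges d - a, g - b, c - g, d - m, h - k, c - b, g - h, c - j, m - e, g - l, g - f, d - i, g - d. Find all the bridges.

The edges on the cycle c-g-b-c are not bridges since each lies on that cycle.
But removing g - d disconnects g from d; removing d - a disconnects d from a; removing d - m disconnects d from m; removing g - f disconnects g from f — these are bridges.
In total 10 edges are bridges.

a-d, c-j, d-g, d-i, d-m, e-m, f-g, g-h, g-l, h-k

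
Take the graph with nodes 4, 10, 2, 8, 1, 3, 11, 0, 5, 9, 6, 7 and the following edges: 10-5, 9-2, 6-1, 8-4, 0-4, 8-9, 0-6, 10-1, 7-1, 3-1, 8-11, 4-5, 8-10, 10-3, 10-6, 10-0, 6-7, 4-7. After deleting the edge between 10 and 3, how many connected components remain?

1

10 and 3 are still connected via 10-1-3, so the component count stays at 1.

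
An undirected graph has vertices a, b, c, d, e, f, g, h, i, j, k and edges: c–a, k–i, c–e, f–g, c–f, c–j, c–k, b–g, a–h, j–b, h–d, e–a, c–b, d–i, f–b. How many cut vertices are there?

1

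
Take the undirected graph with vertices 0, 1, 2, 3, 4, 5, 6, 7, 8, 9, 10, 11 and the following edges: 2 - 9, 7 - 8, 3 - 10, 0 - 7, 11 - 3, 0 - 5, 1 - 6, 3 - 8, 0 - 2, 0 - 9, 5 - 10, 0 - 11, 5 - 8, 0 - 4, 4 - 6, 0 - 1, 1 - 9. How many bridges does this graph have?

The edges on the cycle 0-4-6-1-0 are not bridges since each lies on that cycle.
Every edge lies on some cycle, so there are no bridges.

0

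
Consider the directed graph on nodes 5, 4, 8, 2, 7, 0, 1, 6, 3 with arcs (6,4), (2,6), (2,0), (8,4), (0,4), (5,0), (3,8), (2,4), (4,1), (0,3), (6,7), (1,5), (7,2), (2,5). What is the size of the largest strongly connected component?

{0, 1, 3, 4, 5, 8} are all mutually reachable — one SCC of size 6.
{2, 6, 7} are all mutually reachable — one SCC of size 3.
The largest has 6 vertices.

6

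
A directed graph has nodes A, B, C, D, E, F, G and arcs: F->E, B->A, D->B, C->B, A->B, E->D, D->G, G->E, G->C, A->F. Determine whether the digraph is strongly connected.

Yes

From E we can reach every vertex (A, B, C, D, E, F, G), and every vertex can reach E (A, B, C, D, E, F, G). So the whole graph is one strongly connected component.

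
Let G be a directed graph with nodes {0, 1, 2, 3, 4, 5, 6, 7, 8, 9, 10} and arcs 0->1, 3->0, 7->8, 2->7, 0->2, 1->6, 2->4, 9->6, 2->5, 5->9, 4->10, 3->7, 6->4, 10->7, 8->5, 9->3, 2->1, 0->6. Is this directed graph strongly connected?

Yes

From 6 we can reach every vertex (0, 1, 2, 3, 4, 5, 6, 7, 8, 9, 10), and every vertex can reach 6 (0, 1, 2, 3, 4, 5, 6, 7, 8, 9, 10). So the whole graph is one strongly connected component.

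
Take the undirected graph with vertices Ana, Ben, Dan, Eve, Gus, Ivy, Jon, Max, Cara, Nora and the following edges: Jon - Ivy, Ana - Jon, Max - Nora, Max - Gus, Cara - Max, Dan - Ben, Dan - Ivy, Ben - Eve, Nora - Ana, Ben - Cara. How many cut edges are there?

The edges on the cycle Dan-Ben-Cara-Max-Nora-Ana-Jon-Ivy-Dan are not bridges since each lies on that cycle.
But removing Eve - Ben disconnects Eve from Ben; removing Gus - Max disconnects Gus from Max — these are bridges.
That makes 2 bridges.

2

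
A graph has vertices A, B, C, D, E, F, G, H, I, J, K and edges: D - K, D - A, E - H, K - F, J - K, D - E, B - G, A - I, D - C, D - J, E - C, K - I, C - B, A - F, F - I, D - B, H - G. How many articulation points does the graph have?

1

Removing D increases the component count from 1 to 2, so D is a cut vertex.
By contrast removing A leaves 1 component; it is not a cut vertex. No other vertex is a cut vertex either.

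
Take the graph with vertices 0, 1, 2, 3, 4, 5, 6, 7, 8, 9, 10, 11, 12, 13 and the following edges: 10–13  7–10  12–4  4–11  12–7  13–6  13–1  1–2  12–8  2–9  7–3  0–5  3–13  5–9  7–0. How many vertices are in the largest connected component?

Starting from 0 we can reach 0, 1, 2, 3, 4, 5, 6, 7, 8, 9, 10, 11, 12, 13. That is one component of size 14.
The largest has 14 vertices.

14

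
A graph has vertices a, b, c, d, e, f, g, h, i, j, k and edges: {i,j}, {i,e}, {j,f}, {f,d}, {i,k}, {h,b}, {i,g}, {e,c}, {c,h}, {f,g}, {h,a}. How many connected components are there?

Starting from a we can reach a, b, c, d, e, f, g, h, i, j, k. That is one component of size 11.
Total: 1 component.

1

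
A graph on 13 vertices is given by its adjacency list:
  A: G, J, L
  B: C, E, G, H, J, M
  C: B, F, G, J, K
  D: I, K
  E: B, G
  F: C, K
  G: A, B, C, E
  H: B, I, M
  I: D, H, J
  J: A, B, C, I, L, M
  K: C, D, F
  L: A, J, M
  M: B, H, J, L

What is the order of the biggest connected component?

13

Starting from A we can reach A, B, C, D, E, F, G, H, I, J, K, L, M. That is one component of size 13.
The largest has 13 vertices.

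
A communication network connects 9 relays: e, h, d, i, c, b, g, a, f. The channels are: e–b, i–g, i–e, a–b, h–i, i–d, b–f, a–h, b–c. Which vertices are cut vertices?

Removing b increases the component count from 1 to 3, so b is a cut vertex.
Removing i increases the component count from 1 to 3, so i is a cut vertex.
By contrast removing e leaves 1 component; it is not a cut vertex. No other vertex is a cut vertex either.

b, i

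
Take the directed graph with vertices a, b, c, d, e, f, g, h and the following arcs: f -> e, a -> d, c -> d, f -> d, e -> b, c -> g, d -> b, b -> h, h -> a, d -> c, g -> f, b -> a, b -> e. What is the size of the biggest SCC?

8

{a, b, c, d, e, f, g, h} are all mutually reachable — one SCC of size 8.
The largest has 8 vertices.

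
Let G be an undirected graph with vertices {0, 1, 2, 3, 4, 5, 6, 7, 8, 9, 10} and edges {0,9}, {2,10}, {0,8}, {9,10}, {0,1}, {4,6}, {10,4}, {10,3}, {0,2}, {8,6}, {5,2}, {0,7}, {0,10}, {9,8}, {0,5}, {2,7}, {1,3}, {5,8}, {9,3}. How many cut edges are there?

The edges on the cycle 5-2-10-4-6-8-5 are not bridges since each lies on that cycle.
Every edge lies on some cycle, so there are no bridges.

0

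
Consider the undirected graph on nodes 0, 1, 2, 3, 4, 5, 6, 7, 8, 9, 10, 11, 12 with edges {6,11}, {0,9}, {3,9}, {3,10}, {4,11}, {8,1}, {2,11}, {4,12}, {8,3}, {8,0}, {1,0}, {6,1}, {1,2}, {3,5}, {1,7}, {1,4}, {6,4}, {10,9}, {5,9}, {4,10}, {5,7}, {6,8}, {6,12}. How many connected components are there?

1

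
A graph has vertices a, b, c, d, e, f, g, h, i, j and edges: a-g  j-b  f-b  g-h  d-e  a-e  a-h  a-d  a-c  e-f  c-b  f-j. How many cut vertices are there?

Removing a increases the component count from 2 to 3, so a is a cut vertex.
By contrast removing g leaves 2 components; it is not a cut vertex. No other vertex is a cut vertex either.

1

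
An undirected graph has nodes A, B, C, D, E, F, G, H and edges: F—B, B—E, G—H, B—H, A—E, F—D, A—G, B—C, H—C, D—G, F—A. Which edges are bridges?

none

The edges on the cycle F-D-G-A-F are not bridges since each lies on that cycle.
Every edge lies on some cycle, so there are no bridges.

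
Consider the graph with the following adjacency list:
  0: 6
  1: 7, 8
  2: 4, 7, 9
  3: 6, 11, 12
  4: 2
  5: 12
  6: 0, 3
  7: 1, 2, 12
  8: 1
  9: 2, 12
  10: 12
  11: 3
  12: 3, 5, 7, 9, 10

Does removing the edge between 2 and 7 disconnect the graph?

No

After removing 2-7, the path 2-9-12-7 still connects them, so the edge is not a bridge.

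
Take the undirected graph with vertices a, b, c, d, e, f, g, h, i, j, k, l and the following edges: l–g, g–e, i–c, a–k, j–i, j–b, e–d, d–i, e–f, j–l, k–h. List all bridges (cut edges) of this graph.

a-k, b-j, c-i, e-f, h-k

The edges on the cycle j-l-g-e-d-i-j are not bridges since each lies on that cycle.
But removing a–k disconnects a from k; removing e–f disconnects e from f; removing j–b disconnects j from b; removing k–h disconnects k from h — these are bridges.
In total 5 edges are bridges.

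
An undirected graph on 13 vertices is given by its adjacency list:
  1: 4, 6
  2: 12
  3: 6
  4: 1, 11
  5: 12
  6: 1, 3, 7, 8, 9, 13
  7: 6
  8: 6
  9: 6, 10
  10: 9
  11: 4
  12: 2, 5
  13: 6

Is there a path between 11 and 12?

No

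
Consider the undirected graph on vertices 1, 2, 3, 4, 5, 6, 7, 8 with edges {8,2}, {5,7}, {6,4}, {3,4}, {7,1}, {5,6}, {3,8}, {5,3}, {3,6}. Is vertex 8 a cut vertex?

Yes

Deleting 8 raises the number of components from 1 to 2, so 8 is a cut vertex.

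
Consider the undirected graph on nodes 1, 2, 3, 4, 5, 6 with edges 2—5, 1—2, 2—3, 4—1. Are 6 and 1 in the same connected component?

No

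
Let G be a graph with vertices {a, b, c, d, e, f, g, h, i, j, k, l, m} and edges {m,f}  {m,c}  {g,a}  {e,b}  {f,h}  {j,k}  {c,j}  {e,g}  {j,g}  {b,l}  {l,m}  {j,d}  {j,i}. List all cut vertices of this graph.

f, g, j, m

Removing f increases the component count from 1 to 2, so f is a cut vertex.
Removing g increases the component count from 1 to 2, so g is a cut vertex.
Removing j increases the component count from 1 to 4, so j is a cut vertex.
Likewise m is a cut vertex.
By contrast removing k leaves 1 component; it is not a cut vertex. No other vertex is a cut vertex either.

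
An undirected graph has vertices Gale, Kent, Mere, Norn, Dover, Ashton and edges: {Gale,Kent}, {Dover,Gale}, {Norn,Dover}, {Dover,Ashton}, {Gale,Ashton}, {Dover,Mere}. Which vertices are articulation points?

Removing Gale increases the component count from 1 to 2, so Gale is a cut vertex.
Removing Dover increases the component count from 1 to 3, so Dover is a cut vertex.
By contrast removing Kent leaves 1 component; it is not a cut vertex. No other vertex is a cut vertex either.

Gale, Dover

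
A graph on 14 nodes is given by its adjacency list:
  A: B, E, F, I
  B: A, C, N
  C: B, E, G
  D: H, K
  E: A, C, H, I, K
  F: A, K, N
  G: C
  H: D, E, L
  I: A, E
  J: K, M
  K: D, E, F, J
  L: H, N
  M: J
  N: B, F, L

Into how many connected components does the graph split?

Starting from A we can reach A, B, C, D, E, F, G, H, I, J, K, L, M, N. That is one component of size 14.
Total: 1 component.

1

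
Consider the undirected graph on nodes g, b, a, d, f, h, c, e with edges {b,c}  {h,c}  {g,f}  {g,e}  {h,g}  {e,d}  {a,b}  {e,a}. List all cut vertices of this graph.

Removing e increases the component count from 1 to 2, so e is a cut vertex.
Removing g increases the component count from 1 to 2, so g is a cut vertex.
By contrast removing f leaves 1 component; it is not a cut vertex. No other vertex is a cut vertex either.

e, g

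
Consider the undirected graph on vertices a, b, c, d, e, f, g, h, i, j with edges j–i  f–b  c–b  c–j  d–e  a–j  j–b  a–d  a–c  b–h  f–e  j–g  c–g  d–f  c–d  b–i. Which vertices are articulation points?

b

Removing b increases the component count from 1 to 2, so b is a cut vertex.
By contrast removing j leaves 1 component; it is not a cut vertex. No other vertex is a cut vertex either.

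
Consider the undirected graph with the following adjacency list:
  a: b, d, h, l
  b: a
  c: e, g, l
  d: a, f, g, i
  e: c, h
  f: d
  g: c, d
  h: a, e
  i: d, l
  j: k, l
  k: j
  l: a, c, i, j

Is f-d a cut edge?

Removing f-d leaves no path between f and d: the component count goes from 1 to 2. So it is a bridge.

Yes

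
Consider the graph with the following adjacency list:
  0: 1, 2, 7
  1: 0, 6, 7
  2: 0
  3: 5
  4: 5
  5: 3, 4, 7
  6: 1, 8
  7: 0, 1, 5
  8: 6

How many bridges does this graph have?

6

The edges on the cycle 1-7-0-1 are not bridges since each lies on that cycle.
But removing 5-3 disconnects 5 from 3; removing 2-0 disconnects 2 from 0; removing 5-4 disconnects 5 from 4; removing 1-6 disconnects 1 from 6 — these are bridges.
In total 6 edges are bridges.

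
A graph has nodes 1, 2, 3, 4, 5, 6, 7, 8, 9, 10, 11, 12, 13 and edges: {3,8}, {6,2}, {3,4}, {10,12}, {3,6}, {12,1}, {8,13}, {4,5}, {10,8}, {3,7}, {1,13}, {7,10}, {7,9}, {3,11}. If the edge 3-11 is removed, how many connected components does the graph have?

2

Before removal there is 1 component.
3-11 is a bridge — removing it separates 3's side from 11's side.
After removal: 2 components.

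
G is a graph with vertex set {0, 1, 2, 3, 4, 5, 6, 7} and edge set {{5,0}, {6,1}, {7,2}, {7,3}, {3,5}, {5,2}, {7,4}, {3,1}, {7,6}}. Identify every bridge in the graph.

0-5, 4-7

The edges on the cycle 7-6-1-3-7 are not bridges since each lies on that cycle.
But removing 5 - 0 disconnects 5 from 0; removing 7 - 4 disconnects 7 from 4 — these are bridges.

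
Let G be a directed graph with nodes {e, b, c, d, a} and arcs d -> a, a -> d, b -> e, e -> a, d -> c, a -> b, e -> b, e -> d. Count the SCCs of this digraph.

2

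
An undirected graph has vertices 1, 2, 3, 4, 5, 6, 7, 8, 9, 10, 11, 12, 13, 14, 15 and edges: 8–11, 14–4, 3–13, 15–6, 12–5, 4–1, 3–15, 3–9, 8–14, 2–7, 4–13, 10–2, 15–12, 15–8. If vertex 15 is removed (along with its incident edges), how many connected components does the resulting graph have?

4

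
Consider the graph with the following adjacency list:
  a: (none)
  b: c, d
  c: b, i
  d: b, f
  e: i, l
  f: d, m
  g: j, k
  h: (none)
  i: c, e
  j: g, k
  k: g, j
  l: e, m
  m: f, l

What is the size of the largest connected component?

a is isolated — a component by itself.
h is isolated — a component by itself.
Starting from g we can reach g, j, k. That is one component of size 3.
Starting from b we can reach b, c, d, e, f, i, l, m. That is one component of size 8.
The largest has 8 vertices.

8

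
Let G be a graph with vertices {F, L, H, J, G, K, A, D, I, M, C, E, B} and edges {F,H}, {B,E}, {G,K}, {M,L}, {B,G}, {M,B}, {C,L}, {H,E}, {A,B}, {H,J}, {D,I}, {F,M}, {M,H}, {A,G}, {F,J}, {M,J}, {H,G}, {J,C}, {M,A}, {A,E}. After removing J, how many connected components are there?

With J gone, the remaining components are: {D, I}; {A, B, C, E, F, G, H, K, L, M}.
That is 2 components.

2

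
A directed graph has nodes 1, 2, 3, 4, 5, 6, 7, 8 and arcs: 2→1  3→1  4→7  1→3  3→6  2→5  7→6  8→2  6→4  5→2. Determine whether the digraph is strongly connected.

There is no directed path from 5 to 8, so the graph is not strongly connected.

No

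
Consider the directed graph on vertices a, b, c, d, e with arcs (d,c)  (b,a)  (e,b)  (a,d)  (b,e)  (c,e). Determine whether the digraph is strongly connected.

Yes

From d we can reach every vertex (a, b, c, d, e), and every vertex can reach d (a, b, c, d, e). So the whole graph is one strongly connected component.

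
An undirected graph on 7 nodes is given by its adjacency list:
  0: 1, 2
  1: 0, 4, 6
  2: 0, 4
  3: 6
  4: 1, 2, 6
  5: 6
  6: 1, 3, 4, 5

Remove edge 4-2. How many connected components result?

1

4 and 2 are still connected via 4-1-0-2, so the component count stays at 1.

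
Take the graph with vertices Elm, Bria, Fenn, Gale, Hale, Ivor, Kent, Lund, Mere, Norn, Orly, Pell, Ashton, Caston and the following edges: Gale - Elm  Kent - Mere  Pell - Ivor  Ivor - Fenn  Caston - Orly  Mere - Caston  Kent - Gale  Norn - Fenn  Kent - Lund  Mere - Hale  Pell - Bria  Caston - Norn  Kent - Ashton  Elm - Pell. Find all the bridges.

The edges on the cycle Kent-Gale-Elm-Pell-Ivor-Fenn-Norn-Caston-Mere-Kent are not bridges since each lies on that cycle.
But removing Kent - Lund disconnects Kent from Lund; removing Caston - Orly disconnects Caston from Orly; removing Kent - Ashton disconnects Kent from Ashton; removing Bria - Pell disconnects Bria from Pell — these are bridges.
In total 5 edges are bridges.

Ashton-Kent, Bria-Pell, Caston-Orly, Hale-Mere, Kent-Lund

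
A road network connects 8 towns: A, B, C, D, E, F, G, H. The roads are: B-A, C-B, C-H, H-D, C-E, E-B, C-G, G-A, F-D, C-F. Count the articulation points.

1

Removing C increases the component count from 1 to 2, so C is a cut vertex.
By contrast removing A leaves 1 component; it is not a cut vertex. No other vertex is a cut vertex either.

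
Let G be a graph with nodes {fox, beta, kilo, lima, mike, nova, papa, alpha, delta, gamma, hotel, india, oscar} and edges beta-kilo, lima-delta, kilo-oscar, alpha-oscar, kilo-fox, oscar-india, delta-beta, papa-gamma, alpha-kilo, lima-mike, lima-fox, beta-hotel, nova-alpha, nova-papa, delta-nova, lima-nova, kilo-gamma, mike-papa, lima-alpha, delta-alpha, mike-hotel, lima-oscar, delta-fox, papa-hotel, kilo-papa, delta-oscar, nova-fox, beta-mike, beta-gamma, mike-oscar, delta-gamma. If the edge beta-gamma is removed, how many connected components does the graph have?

beta and gamma are still connected via beta-delta-gamma, so the component count stays at 1.

1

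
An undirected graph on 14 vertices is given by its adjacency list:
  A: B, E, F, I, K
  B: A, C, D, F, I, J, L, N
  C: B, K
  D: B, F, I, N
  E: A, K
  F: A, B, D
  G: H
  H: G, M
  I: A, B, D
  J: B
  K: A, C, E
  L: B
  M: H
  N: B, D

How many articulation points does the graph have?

Removing B increases the component count from 2 to 4, so B is a cut vertex.
Removing H increases the component count from 2 to 3, so H is a cut vertex.
By contrast removing L leaves 2 components; it is not a cut vertex. No other vertex is a cut vertex either.

2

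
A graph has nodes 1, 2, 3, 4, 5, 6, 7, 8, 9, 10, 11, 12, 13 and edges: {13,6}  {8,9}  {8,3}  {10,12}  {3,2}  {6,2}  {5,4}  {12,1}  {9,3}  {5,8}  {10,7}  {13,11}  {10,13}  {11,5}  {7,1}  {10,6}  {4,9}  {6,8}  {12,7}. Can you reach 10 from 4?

From 4 we can reach 1, 2, 3, 4, 5, 6, 7, 8, 9, 10, 11, 12, 13, which includes 10.

Yes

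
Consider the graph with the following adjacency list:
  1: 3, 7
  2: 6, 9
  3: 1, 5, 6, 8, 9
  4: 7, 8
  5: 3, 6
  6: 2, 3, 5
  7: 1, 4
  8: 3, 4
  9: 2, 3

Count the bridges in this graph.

0

The edges on the cycle 3-9-2-6-3 are not bridges since each lies on that cycle.
Every edge lies on some cycle, so there are no bridges.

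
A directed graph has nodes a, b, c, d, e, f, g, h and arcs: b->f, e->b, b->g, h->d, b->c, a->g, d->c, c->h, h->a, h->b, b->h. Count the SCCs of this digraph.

{b, c, d, h} are all mutually reachable — one SCC of size 4.
{g} is an SCC by itself.
{a} is an SCC by itself.
{f} is an SCC by itself.
{e} is an SCC by itself.
That gives 5 strongly connected components.

5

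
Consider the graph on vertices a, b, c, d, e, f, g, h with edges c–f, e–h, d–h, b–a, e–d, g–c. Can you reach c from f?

From f we can reach c, f, g, which includes c.

Yes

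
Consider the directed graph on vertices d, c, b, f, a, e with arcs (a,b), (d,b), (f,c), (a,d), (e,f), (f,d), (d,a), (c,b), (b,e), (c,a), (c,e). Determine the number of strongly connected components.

1

{a, b, c, d, e, f} are all mutually reachable — one SCC of size 6.
That gives 1 strongly connected component.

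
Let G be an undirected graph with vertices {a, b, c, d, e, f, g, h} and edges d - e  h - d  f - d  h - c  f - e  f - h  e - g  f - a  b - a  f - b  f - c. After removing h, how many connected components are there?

1

With h gone, the remaining components are: {a, b, c, d, e, f, g}.
That is 1 component.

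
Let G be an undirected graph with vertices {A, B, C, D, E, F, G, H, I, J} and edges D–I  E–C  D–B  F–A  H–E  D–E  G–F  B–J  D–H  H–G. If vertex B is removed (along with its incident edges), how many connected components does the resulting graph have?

With B gone, the remaining components are: {J}; {A, C, D, E, F, G, H, I}.
That is 2 components.

2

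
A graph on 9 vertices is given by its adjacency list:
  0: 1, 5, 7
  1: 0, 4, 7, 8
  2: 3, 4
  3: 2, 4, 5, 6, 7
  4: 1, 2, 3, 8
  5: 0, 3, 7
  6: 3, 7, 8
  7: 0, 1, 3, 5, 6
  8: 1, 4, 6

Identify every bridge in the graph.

The edges on the cycle 7-5-0-7 are not bridges since each lies on that cycle.
Every edge lies on some cycle, so there are no bridges.

none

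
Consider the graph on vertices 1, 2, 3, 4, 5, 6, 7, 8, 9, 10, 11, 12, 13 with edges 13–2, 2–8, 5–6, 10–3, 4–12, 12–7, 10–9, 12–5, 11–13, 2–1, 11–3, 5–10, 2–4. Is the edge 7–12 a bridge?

Yes

Removing 7–12 leaves no path between 7 and 12: the component count goes from 1 to 2. So it is a bridge.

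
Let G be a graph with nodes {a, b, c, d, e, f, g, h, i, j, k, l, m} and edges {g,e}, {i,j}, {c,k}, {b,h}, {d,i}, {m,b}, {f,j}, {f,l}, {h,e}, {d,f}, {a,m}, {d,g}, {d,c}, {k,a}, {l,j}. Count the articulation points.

Removing d increases the component count from 1 to 2, so d is a cut vertex.
By contrast removing c leaves 1 component; it is not a cut vertex. No other vertex is a cut vertex either.

1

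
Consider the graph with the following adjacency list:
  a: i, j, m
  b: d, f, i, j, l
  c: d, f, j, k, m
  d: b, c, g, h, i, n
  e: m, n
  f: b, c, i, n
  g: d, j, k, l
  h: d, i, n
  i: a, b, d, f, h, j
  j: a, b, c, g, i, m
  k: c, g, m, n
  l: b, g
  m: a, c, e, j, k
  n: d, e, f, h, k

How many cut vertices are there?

Removing h, for instance, still leaves 1 component. No single vertex removal increases the component count — the graph has no articulation points.

0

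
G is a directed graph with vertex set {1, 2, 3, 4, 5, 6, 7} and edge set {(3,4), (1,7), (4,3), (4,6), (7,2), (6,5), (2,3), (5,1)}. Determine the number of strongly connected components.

1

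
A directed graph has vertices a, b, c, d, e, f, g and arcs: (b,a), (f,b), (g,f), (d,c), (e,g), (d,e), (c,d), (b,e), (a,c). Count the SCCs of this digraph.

{a, b, c, d, e, f, g} are all mutually reachable — one SCC of size 7.
That gives 1 strongly connected component.

1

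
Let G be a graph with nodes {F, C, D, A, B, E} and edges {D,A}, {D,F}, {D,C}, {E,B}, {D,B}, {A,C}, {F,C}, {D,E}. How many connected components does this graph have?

1

Starting from A we can reach A, B, C, D, E, F. That is one component of size 6.
Total: 1 component.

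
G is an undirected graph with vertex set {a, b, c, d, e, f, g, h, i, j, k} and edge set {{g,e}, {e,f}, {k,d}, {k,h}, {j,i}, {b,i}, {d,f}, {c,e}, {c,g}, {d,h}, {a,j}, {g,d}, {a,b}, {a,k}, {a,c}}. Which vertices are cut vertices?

Removing a increases the component count from 1 to 2, so a is a cut vertex.
By contrast removing g leaves 1 component; it is not a cut vertex. No other vertex is a cut vertex either.

a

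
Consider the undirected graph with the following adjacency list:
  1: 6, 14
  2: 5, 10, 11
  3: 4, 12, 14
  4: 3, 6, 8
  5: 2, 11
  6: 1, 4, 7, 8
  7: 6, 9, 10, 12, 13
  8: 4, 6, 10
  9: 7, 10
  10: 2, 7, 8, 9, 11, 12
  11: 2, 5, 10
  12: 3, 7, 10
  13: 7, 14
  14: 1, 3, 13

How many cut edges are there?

The edges on the cycle 10-2-5-11-10 are not bridges since each lies on that cycle.
Every edge lies on some cycle, so there are no bridges.

0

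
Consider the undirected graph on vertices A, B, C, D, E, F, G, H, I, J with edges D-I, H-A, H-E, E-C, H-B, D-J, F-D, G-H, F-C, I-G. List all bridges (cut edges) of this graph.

A-H, B-H, D-J

The edges on the cycle F-D-I-G-H-E-C-F are not bridges since each lies on that cycle.
But removing B-H disconnects B from H; removing J-D disconnects J from D; removing H-A disconnects H from A — these are bridges.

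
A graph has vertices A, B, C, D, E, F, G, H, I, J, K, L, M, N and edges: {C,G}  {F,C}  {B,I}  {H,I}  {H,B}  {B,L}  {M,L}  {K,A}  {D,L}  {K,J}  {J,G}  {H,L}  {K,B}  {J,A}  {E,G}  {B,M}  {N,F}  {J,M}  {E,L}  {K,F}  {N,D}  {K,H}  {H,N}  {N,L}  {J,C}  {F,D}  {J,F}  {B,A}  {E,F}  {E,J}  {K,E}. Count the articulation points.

Removing J, for instance, still leaves 1 component. No single vertex removal increases the component count — the graph has no articulation points.

0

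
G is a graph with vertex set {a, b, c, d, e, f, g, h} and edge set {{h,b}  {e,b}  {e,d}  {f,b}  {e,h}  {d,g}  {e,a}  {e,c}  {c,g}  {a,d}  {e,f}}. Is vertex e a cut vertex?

Deleting e raises the number of components from 1 to 2, so e is a cut vertex.

Yes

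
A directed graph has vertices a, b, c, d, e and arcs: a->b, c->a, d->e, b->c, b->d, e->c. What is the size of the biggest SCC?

5

{a, b, c, d, e} are all mutually reachable — one SCC of size 5.
The largest has 5 vertices.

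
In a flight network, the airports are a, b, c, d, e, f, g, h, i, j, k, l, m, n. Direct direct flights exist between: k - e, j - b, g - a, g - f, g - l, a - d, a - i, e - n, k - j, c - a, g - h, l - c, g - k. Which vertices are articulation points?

a, e, g, j, k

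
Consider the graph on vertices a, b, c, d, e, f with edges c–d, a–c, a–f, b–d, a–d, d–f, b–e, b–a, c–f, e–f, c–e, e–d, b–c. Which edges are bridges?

none

The edges on the cycle b-a-d-c-b are not bridges since each lies on that cycle.
Every edge lies on some cycle, so there are no bridges.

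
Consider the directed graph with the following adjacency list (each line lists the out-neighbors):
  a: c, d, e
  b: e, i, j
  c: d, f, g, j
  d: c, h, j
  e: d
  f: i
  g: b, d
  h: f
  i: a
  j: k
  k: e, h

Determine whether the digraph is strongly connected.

From a we can reach every vertex (a, b, c, d, e, f, g, h, i, j, k), and every vertex can reach a (a, b, c, d, e, f, g, h, i, j, k). So the whole graph is one strongly connected component.

Yes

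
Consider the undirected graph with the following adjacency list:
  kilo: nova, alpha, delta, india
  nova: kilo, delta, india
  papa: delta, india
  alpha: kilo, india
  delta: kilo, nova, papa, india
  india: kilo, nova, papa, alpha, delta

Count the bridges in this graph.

0

The edges on the cycle kilo-nova-india-papa-delta-kilo are not bridges since each lies on that cycle.
Every edge lies on some cycle, so there are no bridges.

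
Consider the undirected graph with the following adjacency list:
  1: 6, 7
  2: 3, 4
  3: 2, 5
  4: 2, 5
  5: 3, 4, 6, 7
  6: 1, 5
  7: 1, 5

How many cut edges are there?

The edges on the cycle 5-3-2-4-5 are not bridges since each lies on that cycle.
Every edge lies on some cycle, so there are no bridges.

0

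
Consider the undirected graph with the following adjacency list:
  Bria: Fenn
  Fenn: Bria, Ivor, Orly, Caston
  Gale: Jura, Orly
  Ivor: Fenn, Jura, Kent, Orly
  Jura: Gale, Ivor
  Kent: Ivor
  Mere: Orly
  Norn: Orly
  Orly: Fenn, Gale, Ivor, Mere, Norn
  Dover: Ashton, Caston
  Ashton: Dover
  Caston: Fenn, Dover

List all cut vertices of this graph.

Removing Fenn increases the component count from 1 to 3, so Fenn is a cut vertex.
Removing Ivor increases the component count from 1 to 2, so Ivor is a cut vertex.
Removing Orly increases the component count from 1 to 3, so Orly is a cut vertex.
Likewise Dover, Caston are cut vertices.
By contrast removing Jura leaves 1 component; it is not a cut vertex. No other vertex is a cut vertex either.

Fenn, Ivor, Orly, Dover, Caston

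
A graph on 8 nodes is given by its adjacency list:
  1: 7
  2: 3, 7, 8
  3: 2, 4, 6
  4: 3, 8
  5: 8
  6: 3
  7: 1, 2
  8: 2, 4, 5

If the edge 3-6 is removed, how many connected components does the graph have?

Before removal there is 1 component.
3-6 is a bridge — removing it separates 3's side from 6's side.
After removal: 2 components.

2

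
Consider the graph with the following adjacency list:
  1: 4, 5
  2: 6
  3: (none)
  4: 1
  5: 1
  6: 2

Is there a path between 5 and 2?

No

The component containing 5 is {1, 4, 5}, and 2 is not in it.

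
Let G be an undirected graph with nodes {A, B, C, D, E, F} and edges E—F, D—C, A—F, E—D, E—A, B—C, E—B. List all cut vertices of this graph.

E

Removing E increases the component count from 1 to 2, so E is a cut vertex.
By contrast removing F leaves 1 component; it is not a cut vertex. No other vertex is a cut vertex either.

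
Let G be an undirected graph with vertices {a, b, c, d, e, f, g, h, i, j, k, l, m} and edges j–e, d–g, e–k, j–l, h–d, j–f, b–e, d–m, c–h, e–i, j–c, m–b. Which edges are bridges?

The edges on the cycle j-c-h-d-m-b-e-j are not bridges since each lies on that cycle.
But removing j–f disconnects j from f; removing e–i disconnects e from i; removing g–d disconnects g from d; removing k–e disconnects k from e — these are bridges.
In total 5 edges are bridges.

d-g, e-i, e-k, f-j, j-l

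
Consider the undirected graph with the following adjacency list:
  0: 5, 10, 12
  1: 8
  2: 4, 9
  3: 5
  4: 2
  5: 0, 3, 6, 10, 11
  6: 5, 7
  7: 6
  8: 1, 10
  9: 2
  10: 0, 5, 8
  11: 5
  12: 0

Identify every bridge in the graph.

0-12, 1-8, 10-8, 11-5, 2-4, 2-9, 3-5, 5-6, 6-7

The edges on the cycle 10-0-5-10 are not bridges since each lies on that cycle.
But removing 5-3 disconnects 5 from 3; removing 2-4 disconnects 2 from 4; removing 5-11 disconnects 5 from 11; removing 7-6 disconnects 7 from 6 — these are bridges.
In total 9 edges are bridges.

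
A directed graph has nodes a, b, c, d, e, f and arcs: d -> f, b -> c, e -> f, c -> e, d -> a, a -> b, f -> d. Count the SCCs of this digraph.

1

{a, b, c, d, e, f} are all mutually reachable — one SCC of size 6.
That gives 1 strongly connected component.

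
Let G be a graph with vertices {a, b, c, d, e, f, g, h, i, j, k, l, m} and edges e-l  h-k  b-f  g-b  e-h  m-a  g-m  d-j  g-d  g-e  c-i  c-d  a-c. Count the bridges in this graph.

8

The edges on the cycle g-m-a-c-d-g are not bridges since each lies on that cycle.
But removing b-g disconnects b from g; removing d-j disconnects d from j; removing i-c disconnects i from c; removing l-e disconnects l from e — these are bridges.
In total 8 edges are bridges.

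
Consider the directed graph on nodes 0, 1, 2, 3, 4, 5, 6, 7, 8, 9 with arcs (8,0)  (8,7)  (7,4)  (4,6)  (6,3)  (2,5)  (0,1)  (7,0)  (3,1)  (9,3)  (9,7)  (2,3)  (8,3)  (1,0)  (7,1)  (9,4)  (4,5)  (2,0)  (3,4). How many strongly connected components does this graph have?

7

{3, 4, 6} are all mutually reachable — one SCC of size 3.
{0, 1} are all mutually reachable — one SCC of size 2.
{7} is an SCC by itself.
{9} is an SCC by itself.
{8} is an SCC by itself.
(and 2 more singleton SCCs)
That gives 7 strongly connected components.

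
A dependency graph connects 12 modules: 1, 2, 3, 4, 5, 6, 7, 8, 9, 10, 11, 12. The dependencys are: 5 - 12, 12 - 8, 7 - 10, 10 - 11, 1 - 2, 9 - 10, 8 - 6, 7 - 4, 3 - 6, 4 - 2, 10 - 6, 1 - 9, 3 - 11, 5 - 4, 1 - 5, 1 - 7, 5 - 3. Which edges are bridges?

The edges on the cycle 1-7-10-9-1 are not bridges since each lies on that cycle.
Every edge lies on some cycle, so there are no bridges.

none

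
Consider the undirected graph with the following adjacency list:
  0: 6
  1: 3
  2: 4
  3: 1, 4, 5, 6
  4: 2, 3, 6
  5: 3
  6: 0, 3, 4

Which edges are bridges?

The edges on the cycle 4-6-3-4 are not bridges since each lies on that cycle.
But removing 5-3 disconnects 5 from 3; removing 3-1 disconnects 3 from 1; removing 2-4 disconnects 2 from 4; removing 0-6 disconnects 0 from 6 — these are bridges.

0-6, 1-3, 2-4, 3-5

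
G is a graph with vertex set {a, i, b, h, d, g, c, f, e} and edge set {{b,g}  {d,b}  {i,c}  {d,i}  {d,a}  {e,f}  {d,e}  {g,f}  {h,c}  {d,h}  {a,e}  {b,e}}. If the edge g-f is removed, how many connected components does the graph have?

1

g and f are still connected via g-b-e-f, so the component count stays at 1.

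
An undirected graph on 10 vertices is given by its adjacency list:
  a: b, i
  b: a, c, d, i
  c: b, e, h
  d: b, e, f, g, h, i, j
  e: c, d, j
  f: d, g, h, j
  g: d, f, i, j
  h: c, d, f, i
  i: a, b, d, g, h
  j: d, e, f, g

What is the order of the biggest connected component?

Starting from a we can reach a, b, c, d, e, f, g, h, i, j. That is one component of size 10.
The largest has 10 vertices.

10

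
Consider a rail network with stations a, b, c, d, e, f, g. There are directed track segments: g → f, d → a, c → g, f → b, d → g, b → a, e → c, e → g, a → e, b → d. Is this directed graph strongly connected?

From c we can reach every vertex (a, b, c, d, e, f, g), and every vertex can reach c (a, b, c, d, e, f, g). So the whole graph is one strongly connected component.

Yes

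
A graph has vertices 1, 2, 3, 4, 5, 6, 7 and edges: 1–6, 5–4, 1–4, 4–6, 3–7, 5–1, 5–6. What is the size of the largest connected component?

2 is isolated — a component by itself.
Starting from 3 we can reach 3, 7. That is one component of size 2.
Starting from 1 we can reach 1, 4, 5, 6. That is one component of size 4.
The largest has 4 vertices.

4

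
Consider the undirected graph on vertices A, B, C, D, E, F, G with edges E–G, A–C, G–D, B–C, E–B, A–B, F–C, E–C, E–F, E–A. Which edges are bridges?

The edges on the cycle E-A-C-B-E are not bridges since each lies on that cycle.
But removing G–E disconnects G from E; removing D–G disconnects D from G — these are bridges.

D-G, E-G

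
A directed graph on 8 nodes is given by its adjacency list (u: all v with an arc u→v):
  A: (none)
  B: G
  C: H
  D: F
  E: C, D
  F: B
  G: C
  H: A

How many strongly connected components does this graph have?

8

{F} is an SCC by itself.
{H} is an SCC by itself.
{D} is an SCC by itself.
{C} is an SCC by itself.
{E} is an SCC by itself.
(and 3 more singleton SCCs)
That gives 8 strongly connected components.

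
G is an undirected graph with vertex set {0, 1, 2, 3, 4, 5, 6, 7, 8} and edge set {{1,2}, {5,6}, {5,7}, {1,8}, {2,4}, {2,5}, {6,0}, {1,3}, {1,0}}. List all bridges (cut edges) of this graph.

1-3, 1-8, 2-4, 5-7

The edges on the cycle 1-2-5-6-0-1 are not bridges since each lies on that cycle.
But removing 5—7 disconnects 5 from 7; removing 2—4 disconnects 2 from 4; removing 1—3 disconnects 1 from 3; removing 1—8 disconnects 1 from 8 — these are bridges.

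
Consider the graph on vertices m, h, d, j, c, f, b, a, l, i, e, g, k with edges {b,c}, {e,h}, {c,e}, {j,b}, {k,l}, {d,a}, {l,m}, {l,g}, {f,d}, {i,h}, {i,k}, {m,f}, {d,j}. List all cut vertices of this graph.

Removing d increases the component count from 1 to 2, so d is a cut vertex.
Removing l increases the component count from 1 to 2, so l is a cut vertex.
By contrast removing m leaves 1 component; it is not a cut vertex. No other vertex is a cut vertex either.

d, l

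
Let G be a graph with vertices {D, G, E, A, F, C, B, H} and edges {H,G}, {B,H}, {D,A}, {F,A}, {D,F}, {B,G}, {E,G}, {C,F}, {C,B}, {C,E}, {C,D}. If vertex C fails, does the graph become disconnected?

Deleting C raises the number of components from 1 to 2, so C is a cut vertex.

Yes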